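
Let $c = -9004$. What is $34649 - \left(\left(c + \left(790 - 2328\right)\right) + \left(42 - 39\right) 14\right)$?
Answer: $45149$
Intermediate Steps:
$34649 - \left(\left(c + \left(790 - 2328\right)\right) + \left(42 - 39\right) 14\right) = 34649 - \left(\left(-9004 + \left(790 - 2328\right)\right) + \left(42 - 39\right) 14\right) = 34649 - \left(\left(-9004 - 1538\right) + 3 \cdot 14\right) = 34649 - \left(-10542 + 42\right) = 34649 - -10500 = 34649 + 10500 = 45149$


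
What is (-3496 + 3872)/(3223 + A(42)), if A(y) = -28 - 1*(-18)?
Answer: 376/3213 ≈ 0.11702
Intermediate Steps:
A(y) = -10 (A(y) = -28 + 18 = -10)
(-3496 + 3872)/(3223 + A(42)) = (-3496 + 3872)/(3223 - 10) = 376/3213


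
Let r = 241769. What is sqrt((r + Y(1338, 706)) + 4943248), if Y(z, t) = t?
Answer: sqrt(5185723) ≈ 2277.2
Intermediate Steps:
sqrt((r + Y(1338, 706)) + 4943248) = sqrt((241769 + 706) + 4943248) = sqrt(242475 + 4943248) = sqrt(5185723)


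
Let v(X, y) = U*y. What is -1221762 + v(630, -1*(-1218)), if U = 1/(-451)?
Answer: -551015880/451 ≈ -1.2218e+6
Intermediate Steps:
U = -1/451 ≈ -0.0022173
v(X, y) = -y/451
-1221762 + v(630, -1*(-1218)) = -1221762 - (-1)*(-1218)/451 = -1221762 - 1/451*1218 = -1221762 - 1218/451 = -551015880/451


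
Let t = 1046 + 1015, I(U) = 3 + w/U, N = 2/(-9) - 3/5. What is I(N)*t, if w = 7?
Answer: -420444/37 ≈ -11363.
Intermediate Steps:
N = -37/45 (N = 2*(-⅑) - 3*⅕ = -2/9 - ⅗ = -37/45 ≈ -0.82222)
I(U) = 3 + 7/U
t = 2061
I(N)*t = (3 + 7/(-37/45))*2061 = (3 + 7*(-45/37))*2061 = (3 - 315/37)*2061 = -204/37*2061 = -420444/37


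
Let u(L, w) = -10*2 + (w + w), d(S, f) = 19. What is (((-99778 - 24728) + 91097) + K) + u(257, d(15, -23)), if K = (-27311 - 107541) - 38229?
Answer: -206472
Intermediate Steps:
u(L, w) = -20 + 2*w
K = -173081 (K = -134852 - 38229 = -173081)
(((-99778 - 24728) + 91097) + K) + u(257, d(15, -23)) = (((-99778 - 24728) + 91097) - 173081) + (-20 + 2*19) = ((-124506 + 91097) - 173081) + (-20 + 38) = (-33409 - 173081) + 18 = -206490 + 18 = -206472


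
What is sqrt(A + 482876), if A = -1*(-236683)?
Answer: 3*sqrt(79951) ≈ 848.27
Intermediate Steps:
A = 236683
sqrt(A + 482876) = sqrt(236683 + 482876) = sqrt(719559) = 3*sqrt(79951)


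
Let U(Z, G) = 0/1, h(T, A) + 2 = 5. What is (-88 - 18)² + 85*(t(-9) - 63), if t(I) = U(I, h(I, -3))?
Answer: 5881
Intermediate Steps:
h(T, A) = 3 (h(T, A) = -2 + 5 = 3)
U(Z, G) = 0 (U(Z, G) = 0*1 = 0)
t(I) = 0
(-88 - 18)² + 85*(t(-9) - 63) = (-88 - 18)² + 85*(0 - 63) = (-106)² + 85*(-63) = 11236 - 5355 = 5881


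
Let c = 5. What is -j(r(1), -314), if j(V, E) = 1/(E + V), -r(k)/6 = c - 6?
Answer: 1/308 ≈ 0.0032468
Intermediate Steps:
r(k) = 6 (r(k) = -6*(5 - 6) = -6*(-1) = 6)
-j(r(1), -314) = -1/(-314 + 6) = -1/(-308) = -1*(-1/308) = 1/308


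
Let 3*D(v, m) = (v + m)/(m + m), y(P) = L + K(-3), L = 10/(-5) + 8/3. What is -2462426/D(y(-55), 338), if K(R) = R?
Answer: -14981399784/1007 ≈ -1.4877e+7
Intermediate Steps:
L = 2/3 (L = 10*(-1/5) + 8*(1/3) = -2 + 8/3 = 2/3 ≈ 0.66667)
y(P) = -7/3 (y(P) = 2/3 - 3 = -7/3)
D(v, m) = (m + v)/(6*m) (D(v, m) = ((v + m)/(m + m))/3 = ((m + v)/((2*m)))/3 = ((m + v)*(1/(2*m)))/3 = ((m + v)/(2*m))/3 = (m + v)/(6*m))
-2462426/D(y(-55), 338) = -2462426*2028/(338 - 7/3) = -2462426/((1/6)*(1/338)*(1007/3)) = -2462426/1007/6084 = -2462426*6084/1007 = -14981399784/1007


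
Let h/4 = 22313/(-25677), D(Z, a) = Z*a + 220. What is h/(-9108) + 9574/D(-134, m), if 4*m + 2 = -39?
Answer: 1119588208823/186332827923 ≈ 6.0085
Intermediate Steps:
m = -41/4 (m = -½ + (¼)*(-39) = -½ - 39/4 = -41/4 ≈ -10.250)
D(Z, a) = 220 + Z*a
h = -89252/25677 (h = 4*(22313/(-25677)) = 4*(22313*(-1/25677)) = 4*(-22313/25677) = -89252/25677 ≈ -3.4760)
h/(-9108) + 9574/D(-134, m) = -89252/25677/(-9108) + 9574/(220 - 134*(-41/4)) = -89252/25677*(-1/9108) + 9574/(220 + 2747/2) = 22313/58466529 + 9574/(3187/2) = 22313/58466529 + 9574*(2/3187) = 22313/58466529 + 19148/3187 = 1119588208823/186332827923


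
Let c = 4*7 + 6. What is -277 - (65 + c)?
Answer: -376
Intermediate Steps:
c = 34 (c = 28 + 6 = 34)
-277 - (65 + c) = -277 - (65 + 34) = -277 - 1*99 = -277 - 99 = -376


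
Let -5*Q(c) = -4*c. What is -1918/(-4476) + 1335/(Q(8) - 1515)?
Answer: -7704913/16881234 ≈ -0.45642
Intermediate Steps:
Q(c) = 4*c/5 (Q(c) = -(-4)*c/5 = 4*c/5)
-1918/(-4476) + 1335/(Q(8) - 1515) = -1918/(-4476) + 1335/((⅘)*8 - 1515) = -1918*(-1/4476) + 1335/(32/5 - 1515) = 959/2238 + 1335/(-7543/5) = 959/2238 + 1335*(-5/7543) = 959/2238 - 6675/7543 = -7704913/16881234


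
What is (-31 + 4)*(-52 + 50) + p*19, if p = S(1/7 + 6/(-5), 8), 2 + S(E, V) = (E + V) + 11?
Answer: 12492/35 ≈ 356.91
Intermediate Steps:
S(E, V) = 9 + E + V (S(E, V) = -2 + ((E + V) + 11) = -2 + (11 + E + V) = 9 + E + V)
p = 558/35 (p = 9 + (1/7 + 6/(-5)) + 8 = 9 + (1*(⅐) + 6*(-⅕)) + 8 = 9 + (⅐ - 6/5) + 8 = 9 - 37/35 + 8 = 558/35 ≈ 15.943)
(-31 + 4)*(-52 + 50) + p*19 = (-31 + 4)*(-52 + 50) + (558/35)*19 = -27*(-2) + 10602/35 = 54 + 10602/35 = 12492/35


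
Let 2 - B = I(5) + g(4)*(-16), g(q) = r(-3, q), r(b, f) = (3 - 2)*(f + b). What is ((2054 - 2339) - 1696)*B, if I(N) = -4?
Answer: -43582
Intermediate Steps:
r(b, f) = b + f (r(b, f) = 1*(b + f) = b + f)
g(q) = -3 + q
B = 22 (B = 2 - (-4 + (-3 + 4)*(-16)) = 2 - (-4 + 1*(-16)) = 2 - (-4 - 16) = 2 - 1*(-20) = 2 + 20 = 22)
((2054 - 2339) - 1696)*B = ((2054 - 2339) - 1696)*22 = (-285 - 1696)*22 = -1981*22 = -43582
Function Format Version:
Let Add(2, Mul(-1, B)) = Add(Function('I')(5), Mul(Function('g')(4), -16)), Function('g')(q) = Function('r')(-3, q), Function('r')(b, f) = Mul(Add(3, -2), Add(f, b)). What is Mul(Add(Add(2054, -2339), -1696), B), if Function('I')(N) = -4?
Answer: -43582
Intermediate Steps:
Function('r')(b, f) = Add(b, f) (Function('r')(b, f) = Mul(1, Add(b, f)) = Add(b, f))
Function('g')(q) = Add(-3, q)
B = 22 (B = Add(2, Mul(-1, Add(-4, Mul(Add(-3, 4), -16)))) = Add(2, Mul(-1, Add(-4, Mul(1, -16)))) = Add(2, Mul(-1, Add(-4, -16))) = Add(2, Mul(-1, -20)) = Add(2, 20) = 22)
Mul(Add(Add(2054, -2339), -1696), B) = Mul(Add(Add(2054, -2339), -1696), 22) = Mul(Add(-285, -1696), 22) = Mul(-1981, 22) = -43582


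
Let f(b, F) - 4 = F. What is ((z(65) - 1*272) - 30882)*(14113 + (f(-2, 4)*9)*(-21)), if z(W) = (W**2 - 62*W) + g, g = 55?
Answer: -389421304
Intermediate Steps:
f(b, F) = 4 + F
z(W) = 55 + W**2 - 62*W (z(W) = (W**2 - 62*W) + 55 = 55 + W**2 - 62*W)
((z(65) - 1*272) - 30882)*(14113 + (f(-2, 4)*9)*(-21)) = (((55 + 65**2 - 62*65) - 1*272) - 30882)*(14113 + ((4 + 4)*9)*(-21)) = (((55 + 4225 - 4030) - 272) - 30882)*(14113 + (8*9)*(-21)) = ((250 - 272) - 30882)*(14113 + 72*(-21)) = (-22 - 30882)*(14113 - 1512) = -30904*12601 = -389421304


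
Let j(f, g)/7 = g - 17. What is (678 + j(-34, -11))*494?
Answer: 238108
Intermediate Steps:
j(f, g) = -119 + 7*g (j(f, g) = 7*(g - 17) = 7*(-17 + g) = -119 + 7*g)
(678 + j(-34, -11))*494 = (678 + (-119 + 7*(-11)))*494 = (678 + (-119 - 77))*494 = (678 - 196)*494 = 482*494 = 238108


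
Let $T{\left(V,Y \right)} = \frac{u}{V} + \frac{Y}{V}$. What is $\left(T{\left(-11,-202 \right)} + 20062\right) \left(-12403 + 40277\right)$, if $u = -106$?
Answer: $559988660$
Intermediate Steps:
$T{\left(V,Y \right)} = - \frac{106}{V} + \frac{Y}{V}$
$\left(T{\left(-11,-202 \right)} + 20062\right) \left(-12403 + 40277\right) = \left(\frac{-106 - 202}{-11} + 20062\right) \left(-12403 + 40277\right) = \left(\left(- \frac{1}{11}\right) \left(-308\right) + 20062\right) 27874 = \left(28 + 20062\right) 27874 = 20090 \cdot 27874 = 559988660$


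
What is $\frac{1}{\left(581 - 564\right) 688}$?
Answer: $\frac{1}{11696} \approx 8.5499 \cdot 10^{-5}$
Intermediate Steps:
$\frac{1}{\left(581 - 564\right) 688} = \frac{1}{17} \cdot \frac{1}{688} = \frac{1}{11696}$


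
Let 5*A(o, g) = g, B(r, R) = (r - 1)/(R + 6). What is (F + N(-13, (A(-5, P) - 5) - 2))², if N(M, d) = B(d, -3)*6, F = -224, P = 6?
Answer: 1411344/25 ≈ 56454.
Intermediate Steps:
B(r, R) = (-1 + r)/(6 + R)
A(o, g) = g/5
N(M, d) = -2 + 2*d (N(M, d) = ((-1 + d)/(6 - 3))*6 = ((-1 + d)/3)*6 = (-⅓ + d/3)*6 = -2 + 2*d)
(F + N(-13, (A(-5, P) - 5) - 2))² = (-224 + (-2 + 2*(((⅕)*6 - 5) - 2)))² = (-224 + (-2 + 2*((6/5 - 5) - 2)))² = (-224 + (-2 + 2*(-19/5 - 2)))² = (-224 + (-2 + 2*(-29/5)))² = (-224 + (-2 - 58/5))² = (-224 - 68/5)² = (-1188/5)² = 1411344/25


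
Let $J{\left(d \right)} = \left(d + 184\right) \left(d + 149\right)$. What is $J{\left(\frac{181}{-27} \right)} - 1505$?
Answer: $\frac{17294509}{729} \approx 23724.0$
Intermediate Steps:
$J{\left(d \right)} = \left(149 + d\right) \left(184 + d\right)$ ($J{\left(d \right)} = \left(184 + d\right) \left(149 + d\right) = \left(149 + d\right) \left(184 + d\right)$)
$J{\left(\frac{181}{-27} \right)} - 1505 = \left(27416 + \left(\frac{181}{-27}\right)^{2} + 333 \frac{181}{-27}\right) - 1505 = \left(27416 + \left(181 \left(- \frac{1}{27}\right)\right)^{2} + 333 \cdot 181 \left(- \frac{1}{27}\right)\right) - 1505 = \left(27416 + \left(- \frac{181}{27}\right)^{2} + 333 \left(- \frac{181}{27}\right)\right) - 1505 = \left(27416 + \frac{32761}{729} - \frac{6697}{3}\right) - 1505 = \frac{18391654}{729} - 1505 = \frac{17294509}{729}$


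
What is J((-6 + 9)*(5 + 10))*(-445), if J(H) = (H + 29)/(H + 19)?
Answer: -16465/32 ≈ -514.53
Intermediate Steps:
J(H) = (29 + H)/(19 + H)
J((-6 + 9)*(5 + 10))*(-445) = ((29 + (-6 + 9)*(5 + 10))/(19 + (-6 + 9)*(5 + 10)))*(-445) = ((29 + 3*15)/(19 + 3*15))*(-445) = ((29 + 45)/(19 + 45))*(-445) = (74/64)*(-445) = ((1/64)*74)*(-445) = (37/32)*(-445) = -16465/32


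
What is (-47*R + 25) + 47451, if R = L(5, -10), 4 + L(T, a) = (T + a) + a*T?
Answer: 50249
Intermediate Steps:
L(T, a) = -4 + T + a + T*a (L(T, a) = -4 + ((T + a) + a*T) = -4 + ((T + a) + T*a) = -4 + (T + a + T*a) = -4 + T + a + T*a)
R = -59 (R = -4 + 5 - 10 + 5*(-10) = -4 + 5 - 10 - 50 = -59)
(-47*R + 25) + 47451 = (-47*(-59) + 25) + 47451 = (2773 + 25) + 47451 = 2798 + 47451 = 50249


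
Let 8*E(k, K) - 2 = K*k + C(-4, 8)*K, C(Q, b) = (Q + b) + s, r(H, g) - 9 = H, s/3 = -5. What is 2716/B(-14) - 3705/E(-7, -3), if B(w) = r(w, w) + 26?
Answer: -8399/21 ≈ -399.95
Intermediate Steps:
s = -15 (s = 3*(-5) = -15)
r(H, g) = 9 + H
C(Q, b) = -15 + Q + b (C(Q, b) = (Q + b) - 15 = -15 + Q + b)
B(w) = 35 + w (B(w) = (9 + w) + 26 = 35 + w)
E(k, K) = ¼ - 11*K/8 + K*k/8 (E(k, K) = ¼ + (K*k + (-15 - 4 + 8)*K)/8 = ¼ + (K*k - 11*K)/8 = ¼ + (-11*K + K*k)/8 = ¼ + (-11*K/8 + K*k/8) = ¼ - 11*K/8 + K*k/8)
2716/B(-14) - 3705/E(-7, -3) = 2716/(35 - 14) - 3705/(¼ - 11/8*(-3) + (⅛)*(-3)*(-7)) = 2716/21 - 3705/(¼ + 33/8 + 21/8) = 2716*(1/21) - 3705/7 = 388/3 - 3705*⅐ = 388/3 - 3705/7 = -8399/21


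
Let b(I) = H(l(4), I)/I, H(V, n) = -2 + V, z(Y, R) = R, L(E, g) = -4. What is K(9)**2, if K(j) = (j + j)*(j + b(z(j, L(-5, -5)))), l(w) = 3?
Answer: 99225/4 ≈ 24806.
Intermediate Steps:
b(I) = 1/I (b(I) = (-2 + 3)/I = 1/I)
K(j) = 2*j*(-1/4 + j) (K(j) = (j + j)*(j + 1/(-4)) = (2*j)*(j - 1/4) = (2*j)*(-1/4 + j) = 2*j*(-1/4 + j))
K(9)**2 = ((1/2)*9*(-1 + 4*9))**2 = ((1/2)*9*(-1 + 36))**2 = ((1/2)*9*35)**2 = (315/2)**2 = 99225/4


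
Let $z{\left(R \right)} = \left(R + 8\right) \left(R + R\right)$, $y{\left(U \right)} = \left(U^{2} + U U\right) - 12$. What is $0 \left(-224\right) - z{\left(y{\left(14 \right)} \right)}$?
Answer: $-294880$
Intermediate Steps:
$y{\left(U \right)} = -12 + 2 U^{2}$ ($y{\left(U \right)} = \left(U^{2} + U^{2}\right) - 12 = 2 U^{2} - 12 = -12 + 2 U^{2}$)
$z{\left(R \right)} = 2 R \left(8 + R\right)$ ($z{\left(R \right)} = \left(8 + R\right) 2 R = 2 R \left(8 + R\right)$)
$0 \left(-224\right) - z{\left(y{\left(14 \right)} \right)} = 0 \left(-224\right) - 2 \left(-12 + 2 \cdot 14^{2}\right) \left(8 - \left(12 - 2 \cdot 14^{2}\right)\right) = 0 - 2 \left(-12 + 2 \cdot 196\right) \left(8 + \left(-12 + 2 \cdot 196\right)\right) = 0 - 2 \left(-12 + 392\right) \left(8 + \left(-12 + 392\right)\right) = 0 - 2 \cdot 380 \left(8 + 380\right) = 0 - 2 \cdot 380 \cdot 388 = 0 - 294880 = -294880$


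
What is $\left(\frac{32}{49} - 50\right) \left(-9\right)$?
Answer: $\frac{21762}{49} \approx 444.12$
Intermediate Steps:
$\left(\frac{32}{49} - 50\right) \left(-9\right) = \left(- \frac{2418}{49}\right) \left(-9\right) = \frac{21762}{49}$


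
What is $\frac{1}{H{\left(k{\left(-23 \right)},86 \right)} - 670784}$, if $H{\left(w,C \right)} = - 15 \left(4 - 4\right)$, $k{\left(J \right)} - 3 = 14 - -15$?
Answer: $- \frac{1}{670784} \approx -1.4908 \cdot 10^{-6}$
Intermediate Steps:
$k{\left(J \right)} = 32$ ($k{\left(J \right)} = 3 + \left(14 - -15\right) = 3 + \left(14 + 15\right) = 3 + 29 = 32$)
$H{\left(w,C \right)} = 0$ ($H{\left(w,C \right)} = \left(-15\right) 0 = 0$)
$\frac{1}{H{\left(k{\left(-23 \right)},86 \right)} - 670784} = \frac{1}{0 - 670784} = \frac{1}{-670784} = - \frac{1}{670784}$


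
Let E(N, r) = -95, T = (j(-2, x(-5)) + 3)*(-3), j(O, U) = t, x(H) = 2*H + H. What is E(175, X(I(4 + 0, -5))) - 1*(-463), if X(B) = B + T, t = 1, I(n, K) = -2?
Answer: 368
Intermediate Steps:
x(H) = 3*H
j(O, U) = 1
T = -12 (T = (1 + 3)*(-3) = 4*(-3) = -12)
X(B) = -12 + B (X(B) = B - 12 = -12 + B)
E(175, X(I(4 + 0, -5))) - 1*(-463) = -95 - 1*(-463) = -95 + 463 = 368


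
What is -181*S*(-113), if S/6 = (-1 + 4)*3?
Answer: 1104462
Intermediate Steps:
S = 54 (S = 6*((-1 + 4)*3) = 6*(3*3) = 6*9 = 54)
-181*S*(-113) = -181*54*(-113) = -9774*(-113) = 1104462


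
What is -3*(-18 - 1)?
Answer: 57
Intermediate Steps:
-3*(-18 - 1) = -3*(-19) = 57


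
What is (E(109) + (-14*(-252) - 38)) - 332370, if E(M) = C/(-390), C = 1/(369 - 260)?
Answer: -13980688801/42510 ≈ -3.2888e+5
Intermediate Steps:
C = 1/109 ≈ 0.0091743
E(M) = -1/42510 (E(M) = (1/109)/(-390) = (1/109)*(-1/390) = -1/42510)
(E(109) + (-14*(-252) - 38)) - 332370 = (-1/42510 + (-14*(-252) - 38)) - 332370 = (-1/42510 + (3528 - 38)) - 332370 = (-1/42510 + 3490) - 332370 = 148359899/42510 - 332370 = -13980688801/42510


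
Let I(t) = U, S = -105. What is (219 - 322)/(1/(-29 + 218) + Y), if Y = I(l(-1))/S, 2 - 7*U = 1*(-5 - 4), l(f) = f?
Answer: 681345/64 ≈ 10646.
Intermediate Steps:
U = 11/7 (U = 2/7 - (-5 - 4)/7 = 2/7 - (-9)/7 = 2/7 - ⅐*(-9) = 2/7 + 9/7 = 11/7 ≈ 1.5714)
I(t) = 11/7
Y = -11/735 (Y = (11/7)/(-105) = (11/7)*(-1/105) = -11/735 ≈ -0.014966)
(219 - 322)/(1/(-29 + 218) + Y) = (219 - 322)/(1/(-29 + 218) - 11/735) = -103/(1/189 - 11/735) = -103/(-64/6615) = -103*(-6615/64) = 681345/64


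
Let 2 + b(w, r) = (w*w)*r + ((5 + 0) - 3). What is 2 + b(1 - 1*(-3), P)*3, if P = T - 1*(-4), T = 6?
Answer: 482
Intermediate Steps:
P = 10 (P = 6 - 1*(-4) = 6 + 4 = 10)
b(w, r) = r*w² (b(w, r) = -2 + ((w*w)*r + ((5 + 0) - 3)) = -2 + (w²*r + (5 - 3)) = -2 + (r*w² + 2) = -2 + (2 + r*w²) = r*w²)
2 + b(1 - 1*(-3), P)*3 = 2 + (10*(1 - 1*(-3))²)*3 = 2 + (10*(1 + 3)²)*3 = 2 + (10*4²)*3 = 2 + (10*16)*3 = 2 + 160*3 = 2 + 480 = 482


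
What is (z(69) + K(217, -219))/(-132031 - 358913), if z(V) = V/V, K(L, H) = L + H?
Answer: 1/490944 ≈ 2.0369e-6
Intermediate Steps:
K(L, H) = H + L
z(V) = 1
(z(69) + K(217, -219))/(-132031 - 358913) = (1 + (-219 + 217))/(-132031 - 358913) = (1 - 2)/(-490944) = -1*(-1/490944) = 1/490944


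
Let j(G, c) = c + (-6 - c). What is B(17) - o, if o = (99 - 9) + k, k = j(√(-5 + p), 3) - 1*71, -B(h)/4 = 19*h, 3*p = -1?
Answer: -1305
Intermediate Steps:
p = -⅓ (p = (⅓)*(-1) = -⅓ ≈ -0.33333)
j(G, c) = -6
B(h) = -76*h
k = -77 (k = -6 - 1*71 = -6 - 71 = -77)
o = 13 (o = (99 - 9) - 77 = 90 - 77 = 13)
B(17) - o = -76*17 - 1*13 = -1292 - 13 = -1305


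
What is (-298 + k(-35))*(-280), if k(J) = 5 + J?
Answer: 91840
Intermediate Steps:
(-298 + k(-35))*(-280) = (-298 + (5 - 35))*(-280) = (-298 - 30)*(-280) = -328*(-280) = 91840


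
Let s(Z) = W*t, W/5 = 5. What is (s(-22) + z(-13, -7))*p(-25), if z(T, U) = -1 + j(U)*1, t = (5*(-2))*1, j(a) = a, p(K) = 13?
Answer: -3354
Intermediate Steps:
W = 25 (W = 5*5 = 25)
t = -10 (t = -10*1 = -10)
s(Z) = -250 (s(Z) = 25*(-10) = -250)
z(T, U) = -1 + U (z(T, U) = -1 + U*1 = -1 + U)
(s(-22) + z(-13, -7))*p(-25) = (-250 + (-1 - 7))*13 = (-250 - 8)*13 = -258*13 = -3354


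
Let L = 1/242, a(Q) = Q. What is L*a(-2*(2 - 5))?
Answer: 3/121 ≈ 0.024793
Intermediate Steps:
L = 1/242 ≈ 0.0041322
L*a(-2*(2 - 5)) = (-2*(2 - 5))/242 = (-2*(-3))/242 = (1/242)*6 = 3/121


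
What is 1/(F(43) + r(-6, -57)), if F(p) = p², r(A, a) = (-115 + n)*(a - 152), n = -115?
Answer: 1/49919 ≈ 2.0032e-5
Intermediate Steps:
r(A, a) = 34960 - 230*a (r(A, a) = (-115 - 115)*(a - 152) = -230*(-152 + a) = 34960 - 230*a)
1/(F(43) + r(-6, -57)) = 1/(43² + (34960 - 230*(-57))) = 1/(1849 + (34960 + 13110)) = 1/(1849 + 48070) = 1/49919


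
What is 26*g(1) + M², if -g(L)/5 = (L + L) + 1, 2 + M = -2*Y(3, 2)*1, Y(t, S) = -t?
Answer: -374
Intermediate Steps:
M = 4 (M = -2 - (-2)*3*1 = -2 - 2*(-3)*1 = -2 + 6*1 = -2 + 6 = 4)
g(L) = -5 - 10*L (g(L) = -5*((L + L) + 1) = -5*(2*L + 1) = -5*(1 + 2*L) = -5 - 10*L)
26*g(1) + M² = 26*(-5 - 10*1) + 4² = 26*(-5 - 10) + 16 = 26*(-15) + 16 = -390 + 16 = -374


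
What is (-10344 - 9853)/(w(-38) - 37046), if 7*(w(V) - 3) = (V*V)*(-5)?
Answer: 141379/266521 ≈ 0.53046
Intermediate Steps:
w(V) = 3 - 5*V²/7 (w(V) = 3 + ((V*V)*(-5))/7 = 3 + (V²*(-5))/7 = 3 + (-5*V²)/7 = 3 - 5*V²/7)
(-10344 - 9853)/(w(-38) - 37046) = (-10344 - 9853)/((3 - 5/7*(-38)²) - 37046) = -20197/((3 - 5/7*1444) - 37046) = -20197/((3 - 7220/7) - 37046) = -20197/(-7199/7 - 37046) = -20197/(-266521/7) = -20197*(-7/266521) = 141379/266521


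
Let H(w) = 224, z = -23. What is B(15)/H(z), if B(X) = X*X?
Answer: 225/224 ≈ 1.0045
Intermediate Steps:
B(X) = X²
B(15)/H(z) = 15²/224 = 225*(1/224) = 225/224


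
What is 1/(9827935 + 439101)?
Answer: 1/10267036 ≈ 9.7399e-8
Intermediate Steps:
1/(9827935 + 439101) = 1/10267036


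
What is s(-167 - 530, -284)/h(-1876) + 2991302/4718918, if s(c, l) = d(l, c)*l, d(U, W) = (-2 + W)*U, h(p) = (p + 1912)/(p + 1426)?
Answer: 1662785789591851/2359459 ≈ 7.0473e+8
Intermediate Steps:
h(p) = (1912 + p)/(1426 + p)
d(U, W) = U*(-2 + W)
s(c, l) = l**2*(-2 + c) (s(c, l) = (l*(-2 + c))*l = l**2*(-2 + c))
s(-167 - 530, -284)/h(-1876) + 2991302/4718918 = ((-284)**2*(-2 + (-167 - 530)))/(((1912 - 1876)/(1426 - 1876))) + 2991302/4718918 = (80656*(-2 - 697))/((36/(-450))) + 2991302*(1/4718918) = (80656*(-699))/((-1/450*36)) + 1495651/2359459 = -56378544/(-2/25) + 1495651/2359459 = -56378544*(-25/2) + 1495651/2359459 = 704731800 + 1495651/2359459 = 1662785789591851/2359459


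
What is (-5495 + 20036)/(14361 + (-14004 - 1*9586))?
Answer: -14541/9229 ≈ -1.5756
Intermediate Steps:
(-5495 + 20036)/(14361 + (-14004 - 1*9586)) = 14541/(14361 + (-14004 - 9586)) = 14541/(14361 - 23590) = 14541/(-9229) = 14541*(-1/9229) = -14541/9229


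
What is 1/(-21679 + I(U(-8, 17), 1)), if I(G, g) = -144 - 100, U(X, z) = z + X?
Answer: -1/21923 ≈ -4.5614e-5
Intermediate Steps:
U(X, z) = X + z
I(G, g) = -244
1/(-21679 + I(U(-8, 17), 1)) = 1/(-21679 - 244) = 1/(-21923) = -1/21923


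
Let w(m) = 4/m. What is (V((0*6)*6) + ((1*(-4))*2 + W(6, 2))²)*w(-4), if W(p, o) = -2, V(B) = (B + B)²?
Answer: -100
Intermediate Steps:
V(B) = 4*B² (V(B) = (2*B)² = 4*B²)
(V((0*6)*6) + ((1*(-4))*2 + W(6, 2))²)*w(-4) = (4*((0*6)*6)² + ((1*(-4))*2 - 2)²)*(4/(-4)) = (4*(0*6)² + (-4*2 - 2)²)*(4*(-¼)) = (4*0² + (-8 - 2)²)*(-1) = (4*0 + (-10)²)*(-1) = (0 + 100)*(-1) = 100*(-1) = -100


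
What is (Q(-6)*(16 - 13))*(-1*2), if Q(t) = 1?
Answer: -6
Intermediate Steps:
(Q(-6)*(16 - 13))*(-1*2) = (1*(16 - 13))*(-1*2) = (1*3)*(-2) = 3*(-2) = -6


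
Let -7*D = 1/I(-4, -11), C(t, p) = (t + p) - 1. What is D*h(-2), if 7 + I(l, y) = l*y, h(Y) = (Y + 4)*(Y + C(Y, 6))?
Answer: -2/259 ≈ -0.0077220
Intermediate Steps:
C(t, p) = -1 + p + t (C(t, p) = (p + t) - 1 = -1 + p + t)
h(Y) = (4 + Y)*(5 + 2*Y) (h(Y) = (Y + 4)*(Y + (-1 + 6 + Y)) = (4 + Y)*(Y + (5 + Y)) = (4 + Y)*(5 + 2*Y))
I(l, y) = -7 + l*y
D = -1/259 (D = -1/(7*(-7 - 4*(-11))) = -1/(7*(-7 + 44)) = -⅐/37 = -⅐*1/37 = -1/259 ≈ -0.0038610)
D*h(-2) = -(20 + 2*(-2)² + 13*(-2))/259 = -(20 + 2*4 - 26)/259 = -(20 + 8 - 26)/259 = -1/259*2 = -2/259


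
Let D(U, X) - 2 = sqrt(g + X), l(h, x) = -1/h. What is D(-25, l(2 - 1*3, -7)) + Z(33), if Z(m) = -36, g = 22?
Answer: -34 + sqrt(23) ≈ -29.204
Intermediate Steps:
D(U, X) = 2 + sqrt(22 + X)
D(-25, l(2 - 1*3, -7)) + Z(33) = (2 + sqrt(22 - 1/(2 - 1*3))) - 36 = (2 + sqrt(22 - 1/(2 - 3))) - 36 = (2 + sqrt(22 - 1/(-1))) - 36 = (2 + sqrt(22 - 1*(-1))) - 36 = (2 + sqrt(22 + 1)) - 36 = (2 + sqrt(23)) - 36 = -34 + sqrt(23)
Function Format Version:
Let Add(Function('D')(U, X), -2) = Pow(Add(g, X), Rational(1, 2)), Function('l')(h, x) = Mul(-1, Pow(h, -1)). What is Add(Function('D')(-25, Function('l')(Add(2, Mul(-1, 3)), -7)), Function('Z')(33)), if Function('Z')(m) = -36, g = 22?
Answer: Add(-34, Pow(23, Rational(1, 2))) ≈ -29.204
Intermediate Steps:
Function('D')(U, X) = Add(2, Pow(Add(22, X), Rational(1, 2)))
Add(Function('D')(-25, Function('l')(Add(2, Mul(-1, 3)), -7)), Function('Z')(33)) = Add(Add(2, Pow(Add(22, Mul(-1, Pow(Add(2, Mul(-1, 3)), -1))), Rational(1, 2))), -36) = Add(Add(2, Pow(Add(22, Mul(-1, Pow(Add(2, -3), -1))), Rational(1, 2))), -36) = Add(Add(2, Pow(Add(22, Mul(-1, Pow(-1, -1))), Rational(1, 2))), -36) = Add(Add(2, Pow(Add(22, Mul(-1, -1)), Rational(1, 2))), -36) = Add(Add(2, Pow(Add(22, 1), Rational(1, 2))), -36) = Add(Add(2, Pow(23, Rational(1, 2))), -36) = Add(-34, Pow(23, Rational(1, 2)))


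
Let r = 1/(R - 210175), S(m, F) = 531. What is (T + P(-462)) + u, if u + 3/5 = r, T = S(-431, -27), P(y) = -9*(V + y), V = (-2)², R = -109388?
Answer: 7433674501/1597815 ≈ 4652.4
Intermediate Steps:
V = 4
P(y) = -36 - 9*y (P(y) = -9*(4 + y) = -36 - 9*y)
T = 531
r = -1/319563 (r = 1/(-109388 - 210175) = 1/(-319563) = -1/319563 ≈ -3.1293e-6)
u = -958694/1597815 (u = -⅗ - 1/319563 = -958694/1597815 ≈ -0.60000)
(T + P(-462)) + u = (531 + (-36 - 9*(-462))) - 958694/1597815 = (531 + (-36 + 4158)) - 958694/1597815 = (531 + 4122) - 958694/1597815 = 4653 - 958694/1597815 = 7433674501/1597815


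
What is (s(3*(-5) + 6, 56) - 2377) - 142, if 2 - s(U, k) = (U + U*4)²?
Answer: -4542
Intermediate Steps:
s(U, k) = 2 - 25*U² (s(U, k) = 2 - (U + U*4)² = 2 - (U + 4*U)² = 2 - (5*U)² = 2 - 25*U²)
(s(3*(-5) + 6, 56) - 2377) - 142 = ((2 - 25*(3*(-5) + 6)²) - 2377) - 142 = ((2 - 25*(-15 + 6)²) - 2377) - 142 = ((2 - 25*(-9)²) - 2377) - 142 = ((2 - 25*81) - 2377) - 142 = ((2 - 2025) - 2377) - 142 = (-2023 - 2377) - 142 = -4400 - 142 = -4542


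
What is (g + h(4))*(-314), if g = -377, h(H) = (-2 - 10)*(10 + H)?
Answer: 171130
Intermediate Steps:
h(H) = -120 - 12*H (h(H) = -12*(10 + H) = -120 - 12*H)
(g + h(4))*(-314) = (-377 + (-120 - 12*4))*(-314) = (-377 + (-120 - 48))*(-314) = (-377 - 168)*(-314) = -545*(-314) = 171130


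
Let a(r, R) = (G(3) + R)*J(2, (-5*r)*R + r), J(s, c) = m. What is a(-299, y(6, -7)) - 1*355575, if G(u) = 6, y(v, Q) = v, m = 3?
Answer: -355539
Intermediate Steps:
J(s, c) = 3
a(r, R) = 18 + 3*R (a(r, R) = (6 + R)*3 = 18 + 3*R)
a(-299, y(6, -7)) - 1*355575 = (18 + 3*6) - 1*355575 = (18 + 18) - 355575 = 36 - 355575 = -355539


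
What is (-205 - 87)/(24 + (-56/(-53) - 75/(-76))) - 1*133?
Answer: -15128275/104903 ≈ -144.21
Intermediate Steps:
(-205 - 87)/(24 + (-56/(-53) - 75/(-76))) - 1*133 = -292/(24 + (-56*(-1/53) - 75*(-1/76))) - 133 = -292/(24 + (56/53 + 75/76)) - 133 = -292/(24 + 8231/4028) - 133 = -292/104903/4028 - 133 = -292*4028/104903 - 133 = -1176176/104903 - 133 = -15128275/104903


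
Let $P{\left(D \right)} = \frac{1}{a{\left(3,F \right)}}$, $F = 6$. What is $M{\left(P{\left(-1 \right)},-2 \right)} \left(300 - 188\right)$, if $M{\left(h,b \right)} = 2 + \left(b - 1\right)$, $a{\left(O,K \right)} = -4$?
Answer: $-112$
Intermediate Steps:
$P{\left(D \right)} = - \frac{1}{4}$ ($P{\left(D \right)} = \frac{1}{-4} = - \frac{1}{4}$)
$M{\left(h,b \right)} = 1 + b$ ($M{\left(h,b \right)} = 2 + \left(-1 + b\right) = 1 + b$)
$M{\left(P{\left(-1 \right)},-2 \right)} \left(300 - 188\right) = \left(1 - 2\right) \left(300 - 188\right) = - (300 - 188) = \left(-1\right) 112 = -112$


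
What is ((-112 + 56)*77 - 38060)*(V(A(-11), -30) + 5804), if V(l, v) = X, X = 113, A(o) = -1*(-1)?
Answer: -250715124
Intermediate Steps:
A(o) = 1
V(l, v) = 113
((-112 + 56)*77 - 38060)*(V(A(-11), -30) + 5804) = ((-112 + 56)*77 - 38060)*(113 + 5804) = (-56*77 - 38060)*5917 = (-4312 - 38060)*5917 = -42372*5917 = -250715124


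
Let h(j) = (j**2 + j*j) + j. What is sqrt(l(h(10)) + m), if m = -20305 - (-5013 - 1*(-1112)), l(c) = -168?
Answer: 2*I*sqrt(4143) ≈ 128.73*I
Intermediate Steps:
h(j) = j + 2*j**2 (h(j) = (j**2 + j**2) + j = 2*j**2 + j = j + 2*j**2)
m = -16404 (m = -20305 - (-5013 + 1112) = -20305 - 1*(-3901) = -20305 + 3901 = -16404)
sqrt(l(h(10)) + m) = sqrt(-168 - 16404) = sqrt(-16572) = 2*I*sqrt(4143)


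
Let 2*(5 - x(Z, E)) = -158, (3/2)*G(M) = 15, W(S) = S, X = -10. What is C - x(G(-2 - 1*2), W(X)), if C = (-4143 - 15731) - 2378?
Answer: -22336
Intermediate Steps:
G(M) = 10 (G(M) = (⅔)*15 = 10)
x(Z, E) = 84 (x(Z, E) = 5 - ½*(-158) = 5 + 79 = 84)
C = -22252 (C = -19874 - 2378 = -22252)
C - x(G(-2 - 1*2), W(X)) = -22252 - 1*84 = -22252 - 84 = -22336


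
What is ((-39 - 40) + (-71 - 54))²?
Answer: 41616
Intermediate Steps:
((-39 - 40) + (-71 - 54))² = (-79 - 125)² = (-204)² = 41616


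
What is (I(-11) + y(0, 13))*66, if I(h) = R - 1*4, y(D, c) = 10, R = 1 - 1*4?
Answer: 198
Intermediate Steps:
R = -3 (R = 1 - 4 = -3)
I(h) = -7 (I(h) = -3 - 1*4 = -3 - 4 = -7)
(I(-11) + y(0, 13))*66 = (-7 + 10)*66 = 3*66 = 198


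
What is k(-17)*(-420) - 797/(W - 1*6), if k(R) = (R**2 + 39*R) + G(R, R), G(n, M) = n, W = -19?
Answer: 4106297/25 ≈ 1.6425e+5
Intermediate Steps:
k(R) = R**2 + 40*R (k(R) = (R**2 + 39*R) + R = R**2 + 40*R)
k(-17)*(-420) - 797/(W - 1*6) = -17*(40 - 17)*(-420) - 797/(-19 - 1*6) = -17*23*(-420) - 797/(-19 - 6) = -391*(-420) - 797/(-25) = 164220 - 797*(-1/25) = 164220 + 797/25 = 4106297/25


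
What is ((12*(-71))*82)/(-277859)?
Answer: 69864/277859 ≈ 0.25144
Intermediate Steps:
((12*(-71))*82)/(-277859) = -852*82*(-1/277859) = -69864*(-1/277859) = 69864/277859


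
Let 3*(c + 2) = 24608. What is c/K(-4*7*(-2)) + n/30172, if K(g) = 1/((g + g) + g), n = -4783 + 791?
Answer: 10392080618/7543 ≈ 1.3777e+6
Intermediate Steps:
c = 24602/3 (c = -2 + (1/3)*24608 = -2 + 24608/3 = 24602/3 ≈ 8200.7)
n = -3992
K(g) = 1/(3*g) (K(g) = 1/(2*g + g) = 1/(3*g))
c/K(-4*7*(-2)) + n/30172 = 24602/(3*((1/(3*((-4*7*(-2))))))) - 3992/30172 = 24602/(3*((1/(3*((-28*(-2))))))) - 3992*1/30172 = 24602/(3*(((1/3)/56))) - 998/7543 = 24602/(3*(((1/3)*(1/56)))) - 998/7543 = 24602/(3*(1/168)) - 998/7543 = (24602/3)*168 - 998/7543 = 1377712 - 998/7543 = 10392080618/7543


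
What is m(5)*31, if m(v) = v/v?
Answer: 31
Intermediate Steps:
m(v) = 1
m(5)*31 = 1*31 = 31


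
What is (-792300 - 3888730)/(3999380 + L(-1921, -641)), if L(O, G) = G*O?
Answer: -4681030/5230741 ≈ -0.89491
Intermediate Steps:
(-792300 - 3888730)/(3999380 + L(-1921, -641)) = (-792300 - 3888730)/(3999380 - 641*(-1921)) = -4681030/(3999380 + 1231361) = -4681030/5230741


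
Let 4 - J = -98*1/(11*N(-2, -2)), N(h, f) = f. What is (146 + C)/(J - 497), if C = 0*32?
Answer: -803/2736 ≈ -0.29349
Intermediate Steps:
C = 0
J = -5/11 (J = 4 - (-98)/((-2*11)) = 4 - (-98)/(-22) = 4 - (-98)*(-1)/22 = 4 - 1*49/11 = 4 - 49/11 = -5/11 ≈ -0.45455)
(146 + C)/(J - 497) = (146 + 0)/(-5/11 - 497) = 146/(-5472/11) = 146*(-11/5472) = -803/2736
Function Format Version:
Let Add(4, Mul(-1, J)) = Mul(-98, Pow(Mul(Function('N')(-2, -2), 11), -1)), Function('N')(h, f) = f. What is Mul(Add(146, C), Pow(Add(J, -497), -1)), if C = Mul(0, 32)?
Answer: Rational(-803, 2736) ≈ -0.29349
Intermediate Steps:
C = 0
J = Rational(-5, 11) (J = Add(4, Mul(-1, Mul(-98, Pow(Mul(-2, 11), -1)))) = Add(4, Mul(-1, Mul(-98, Pow(-22, -1)))) = Add(4, Mul(-1, Mul(-98, Rational(-1, 22)))) = Add(4, Mul(-1, Rational(49, 11))) = Add(4, Rational(-49, 11)) = Rational(-5, 11) ≈ -0.45455)
Mul(Add(146, C), Pow(Add(J, -497), -1)) = Mul(Add(146, 0), Pow(Add(Rational(-5, 11), -497), -1)) = Mul(146, Pow(Rational(-5472, 11), -1)) = Mul(146, Rational(-11, 5472)) = Rational(-803, 2736)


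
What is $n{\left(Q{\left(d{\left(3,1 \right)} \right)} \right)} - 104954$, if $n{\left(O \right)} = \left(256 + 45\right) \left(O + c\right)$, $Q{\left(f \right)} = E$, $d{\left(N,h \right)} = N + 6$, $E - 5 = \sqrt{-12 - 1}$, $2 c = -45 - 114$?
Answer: $- \frac{254757}{2} + 301 i \sqrt{13} \approx -1.2738 \cdot 10^{5} + 1085.3 i$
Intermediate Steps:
$c = - \frac{159}{2}$ ($c = \frac{-45 - 114}{2} = \frac{1}{2} \left(-159\right) = - \frac{159}{2} \approx -79.5$)
$E = 5 + i \sqrt{13}$ ($E = 5 + \sqrt{-12 - 1} = 5 + \sqrt{-13} = 5 + i \sqrt{13} \approx 5.0 + 3.6056 i$)
$d{\left(N,h \right)} = 6 + N$
$Q{\left(f \right)} = 5 + i \sqrt{13}$
$n{\left(O \right)} = - \frac{47859}{2} + 301 O$ ($n{\left(O \right)} = \left(256 + 45\right) \left(O - \frac{159}{2}\right) = 301 \left(- \frac{159}{2} + O\right) = - \frac{47859}{2} + 301 O$)
$n{\left(Q{\left(d{\left(3,1 \right)} \right)} \right)} - 104954 = \left(- \frac{47859}{2} + 301 \left(5 + i \sqrt{13}\right)\right) - 104954 = \left(- \frac{47859}{2} + \left(1505 + 301 i \sqrt{13}\right)\right) - 104954 = \left(- \frac{44849}{2} + 301 i \sqrt{13}\right) - 104954 = - \frac{254757}{2} + 301 i \sqrt{13}$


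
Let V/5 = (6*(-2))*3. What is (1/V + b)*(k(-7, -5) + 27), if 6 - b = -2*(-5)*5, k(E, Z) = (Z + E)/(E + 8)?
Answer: -7921/12 ≈ -660.08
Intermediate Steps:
k(E, Z) = (E + Z)/(8 + E)
V = -180 (V = 5*((6*(-2))*3) = 5*(-12*3) = 5*(-36) = -180)
b = -44 (b = 6 - (-2*(-5))*5 = 6 - 10*5 = 6 - 1*50 = 6 - 50 = -44)
(1/V + b)*(k(-7, -5) + 27) = (1/(-180) - 44)*((-7 - 5)/(8 - 7) + 27) = (-1/180 - 44)*(-12/1 + 27) = -7921*(1*(-12) + 27)/180 = -7921*(-12 + 27)/180 = -7921/180*15 = -7921/12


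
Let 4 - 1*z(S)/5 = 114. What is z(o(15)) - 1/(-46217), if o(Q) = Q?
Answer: -25419349/46217 ≈ -550.00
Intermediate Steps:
z(S) = -550 (z(S) = 20 - 5*114 = 20 - 570 = -550)
z(o(15)) - 1/(-46217) = -550 - 1/(-46217) = -550 - 1*(-1/46217) = -550 + 1/46217 = -25419349/46217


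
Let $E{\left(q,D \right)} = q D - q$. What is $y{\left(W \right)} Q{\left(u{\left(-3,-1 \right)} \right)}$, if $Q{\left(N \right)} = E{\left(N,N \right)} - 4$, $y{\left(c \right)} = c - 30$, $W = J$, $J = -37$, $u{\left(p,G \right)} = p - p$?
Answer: $268$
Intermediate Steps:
$u{\left(p,G \right)} = 0$
$E{\left(q,D \right)} = - q + D q$ ($E{\left(q,D \right)} = D q - q = - q + D q$)
$W = -37$
$y{\left(c \right)} = -30 + c$
$Q{\left(N \right)} = -4 + N \left(-1 + N\right)$ ($Q{\left(N \right)} = N \left(-1 + N\right) - 4 = -4 + N \left(-1 + N\right)$)
$y{\left(W \right)} Q{\left(u{\left(-3,-1 \right)} \right)} = \left(-30 - 37\right) \left(-4 + 0 \left(-1 + 0\right)\right) = - 67 \left(-4 + 0 \left(-1\right)\right) = - 67 \left(-4 + 0\right) = \left(-67\right) \left(-4\right) = 268$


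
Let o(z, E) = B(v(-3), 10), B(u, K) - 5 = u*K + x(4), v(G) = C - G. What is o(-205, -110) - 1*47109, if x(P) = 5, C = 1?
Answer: -47059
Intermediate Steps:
v(G) = 1 - G
B(u, K) = 10 + K*u (B(u, K) = 5 + (u*K + 5) = 5 + (K*u + 5) = 5 + (5 + K*u) = 10 + K*u)
o(z, E) = 50 (o(z, E) = 10 + 10*(1 - 1*(-3)) = 10 + 10*(1 + 3) = 10 + 10*4 = 10 + 40 = 50)
o(-205, -110) - 1*47109 = 50 - 1*47109 = 50 - 47109 = -47059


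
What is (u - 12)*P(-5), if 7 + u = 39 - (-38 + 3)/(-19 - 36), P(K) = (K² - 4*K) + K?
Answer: 8520/11 ≈ 774.54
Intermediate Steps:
P(K) = K² - 3*K
u = 345/11 (u = -7 + (39 - (-38 + 3)/(-19 - 36)) = -7 + (39 - (-35)/(-55)) = -7 + (39 - (-35)*(-1)/55) = -7 + (39 - 1*7/11) = -7 + (39 - 7/11) = -7 + 422/11 = 345/11 ≈ 31.364)
(u - 12)*P(-5) = (345/11 - 12)*(-5*(-3 - 5)) = 213*(-5*(-8))/11 = (213/11)*40 = 8520/11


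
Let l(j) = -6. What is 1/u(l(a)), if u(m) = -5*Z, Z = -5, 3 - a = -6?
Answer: 1/25 ≈ 0.040000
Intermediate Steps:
a = 9 (a = 3 - 1*(-6) = 3 + 6 = 9)
u(m) = 25 (u(m) = -5*(-5) = 25)
1/u(l(a)) = 1/25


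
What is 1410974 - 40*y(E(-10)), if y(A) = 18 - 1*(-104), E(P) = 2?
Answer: 1406094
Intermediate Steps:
y(A) = 122 (y(A) = 18 + 104 = 122)
1410974 - 40*y(E(-10)) = 1410974 - 40*122 = 1410974 - 1*4880 = 1410974 - 4880 = 1406094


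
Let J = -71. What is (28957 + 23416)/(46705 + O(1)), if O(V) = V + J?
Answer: 52373/46635 ≈ 1.1230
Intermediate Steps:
O(V) = -71 + V (O(V) = V - 71 = -71 + V)
(28957 + 23416)/(46705 + O(1)) = (28957 + 23416)/(46705 + (-71 + 1)) = 52373/(46705 - 70) = 52373/46635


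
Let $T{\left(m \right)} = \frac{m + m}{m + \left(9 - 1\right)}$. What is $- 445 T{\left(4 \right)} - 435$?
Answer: $- \frac{2195}{3} \approx -731.67$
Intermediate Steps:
$T{\left(m \right)} = \frac{2 m}{8 + m}$ ($T{\left(m \right)} = \frac{2 m}{m + \left(9 - 1\right)} = \frac{2 m}{m + 8} = \frac{2 m}{8 + m}$)
$- 445 T{\left(4 \right)} - 435 = - 445 \cdot 2 \cdot 4 \frac{1}{8 + 4} - 435 = - 445 \cdot 2 \cdot 4 \cdot \frac{1}{12} - 435 = \left(-445\right) \frac{2}{3} - 435 = - \frac{890}{3} - 435 = - \frac{2195}{3}$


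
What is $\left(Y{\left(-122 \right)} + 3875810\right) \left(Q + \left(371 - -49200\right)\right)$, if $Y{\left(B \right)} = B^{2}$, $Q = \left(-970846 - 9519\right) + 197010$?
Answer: $-2854929006096$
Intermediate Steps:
$Q = -783355$ ($Q = -980365 + 197010 = -783355$)
$\left(Y{\left(-122 \right)} + 3875810\right) \left(Q + \left(371 - -49200\right)\right) = \left(\left(-122\right)^{2} + 3875810\right) \left(-783355 + \left(371 - -49200\right)\right) = \left(14884 + 3875810\right) \left(-783355 + \left(371 + 49200\right)\right) = 3890694 \left(-783355 + 49571\right) = 3890694 \left(-733784\right) = -2854929006096$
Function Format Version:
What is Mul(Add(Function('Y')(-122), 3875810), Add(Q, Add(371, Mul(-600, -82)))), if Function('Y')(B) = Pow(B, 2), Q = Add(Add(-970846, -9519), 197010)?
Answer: -2854929006096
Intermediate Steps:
Q = -783355 (Q = Add(-980365, 197010) = -783355)
Mul(Add(Function('Y')(-122), 3875810), Add(Q, Add(371, Mul(-600, -82)))) = Mul(Add(Pow(-122, 2), 3875810), Add(-783355, Add(371, Mul(-600, -82)))) = Mul(Add(14884, 3875810), Add(-783355, Add(371, 49200))) = Mul(3890694, Add(-783355, 49571)) = Mul(3890694, -733784) = -2854929006096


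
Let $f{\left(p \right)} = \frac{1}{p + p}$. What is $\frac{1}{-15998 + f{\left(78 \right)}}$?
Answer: $- \frac{156}{2495687} \approx -6.2508 \cdot 10^{-5}$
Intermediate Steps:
$f{\left(p \right)} = \frac{1}{2 p}$
$\frac{1}{-15998 + f{\left(78 \right)}} = \frac{1}{-15998 + \frac{1}{2 \cdot 78}} = \frac{1}{-15998 + \frac{1}{2} \cdot \frac{1}{78}} = \frac{1}{-15998 + \frac{1}{156}} = \frac{1}{- \frac{2495687}{156}} = - \frac{156}{2495687}$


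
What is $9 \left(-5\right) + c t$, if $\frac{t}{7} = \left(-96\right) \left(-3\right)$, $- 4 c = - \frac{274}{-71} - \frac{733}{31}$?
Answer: $\frac{21849651}{2201} \approx 9927.1$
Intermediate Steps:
$c = \frac{43549}{8804}$ ($c = - \frac{- \frac{274}{-71} - \frac{733}{31}}{4} = - \frac{\left(-274\right) \left(- \frac{1}{71}\right) - \frac{733}{31}}{4} = - \frac{\frac{274}{71} - \frac{733}{31}}{4} = \left(- \frac{1}{4}\right) \left(- \frac{43549}{2201}\right) = \frac{43549}{8804} \approx 4.9465$)
$t = 2016$ ($t = 7 \left(\left(-96\right) \left(-3\right)\right) = 7 \cdot 288 = 2016$)
$9 \left(-5\right) + c t = 9 \left(-5\right) + \frac{43549}{8804} \cdot 2016 = -45 + \frac{21948696}{2201} = \frac{21849651}{2201}$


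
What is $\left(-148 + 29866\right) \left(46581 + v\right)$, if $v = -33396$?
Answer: $391831830$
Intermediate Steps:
$\left(-148 + 29866\right) \left(46581 + v\right) = \left(-148 + 29866\right) \left(46581 - 33396\right) = 29718 \cdot 13185 = 391831830$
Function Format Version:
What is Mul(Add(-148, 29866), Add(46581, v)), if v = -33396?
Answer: 391831830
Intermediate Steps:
Mul(Add(-148, 29866), Add(46581, v)) = Mul(Add(-148, 29866), Add(46581, -33396)) = Mul(29718, 13185) = 391831830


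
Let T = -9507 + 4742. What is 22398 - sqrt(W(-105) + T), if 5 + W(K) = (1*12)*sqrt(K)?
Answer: 22398 - sqrt(-4770 + 12*I*sqrt(105)) ≈ 22397.0 - 69.071*I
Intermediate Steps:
T = -4765
W(K) = -5 + 12*sqrt(K) (W(K) = -5 + (1*12)*sqrt(K) = -5 + 12*sqrt(K))
22398 - sqrt(W(-105) + T) = 22398 - sqrt((-5 + 12*sqrt(-105)) - 4765) = 22398 - sqrt((-5 + 12*(I*sqrt(105))) - 4765) = 22398 - sqrt((-5 + 12*I*sqrt(105)) - 4765) = 22398 - sqrt(-4770 + 12*I*sqrt(105))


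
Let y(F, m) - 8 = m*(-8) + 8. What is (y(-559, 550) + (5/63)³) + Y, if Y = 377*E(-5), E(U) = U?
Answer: -1567544518/250047 ≈ -6269.0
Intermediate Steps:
y(F, m) = 16 - 8*m (y(F, m) = 8 + (m*(-8) + 8) = 8 + (-8*m + 8) = 8 + (8 - 8*m) = 16 - 8*m)
Y = -1885 (Y = 377*(-5) = -1885)
(y(-559, 550) + (5/63)³) + Y = ((16 - 8*550) + (5/63)³) - 1885 = ((16 - 4400) + (5*(1/63))³) - 1885 = (-4384 + (5/63)³) - 1885 = (-4384 + 125/250047) - 1885 = -1096205923/250047 - 1885 = -1567544518/250047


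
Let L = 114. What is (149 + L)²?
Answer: 69169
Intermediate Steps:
(149 + L)² = (149 + 114)² = 263² = 69169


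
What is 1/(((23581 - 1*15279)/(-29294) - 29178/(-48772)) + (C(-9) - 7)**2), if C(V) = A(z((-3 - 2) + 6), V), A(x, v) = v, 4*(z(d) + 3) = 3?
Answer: 357181742/91550984749 ≈ 0.0039015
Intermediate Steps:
z(d) = -9/4 (z(d) = -3 + (1/4)*3 = -3 + 3/4 = -9/4)
C(V) = V
1/(((23581 - 1*15279)/(-29294) - 29178/(-48772)) + (C(-9) - 7)**2) = 1/(((23581 - 1*15279)/(-29294) - 29178/(-48772)) + (-9 - 7)**2) = 1/(((23581 - 15279)*(-1/29294) - 29178*(-1/48772)) + (-16)**2) = 1/((8302*(-1/29294) + 14589/24386) + 256) = 1/((-4151/14647 + 14589/24386) + 256) = 1/(112458797/357181742 + 256) = 1/(91550984749/357181742) = 357181742/91550984749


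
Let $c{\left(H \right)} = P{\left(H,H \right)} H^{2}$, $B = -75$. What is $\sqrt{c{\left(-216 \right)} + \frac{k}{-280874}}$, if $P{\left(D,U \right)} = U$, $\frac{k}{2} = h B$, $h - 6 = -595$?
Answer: $\frac{i \sqrt{198757879213891899}}{140437} \approx 3174.5 i$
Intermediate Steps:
$h = -589$ ($h = 6 - 595 = -589$)
$k = 88350$ ($k = 2 \left(\left(-589\right) \left(-75\right)\right) = 2 \cdot 44175 = 88350$)
$c{\left(H \right)} = H^{3}$ ($c{\left(H \right)} = H H^{2} = H^{3}$)
$\sqrt{c{\left(-216 \right)} + \frac{k}{-280874}} = \sqrt{\left(-216\right)^{3} + \frac{88350}{-280874}} = \sqrt{-10077696 + 88350 \left(- \frac{1}{280874}\right)} = \sqrt{-10077696 - \frac{44175}{140437}} = \sqrt{- \frac{1415281437327}{140437}} = \frac{i \sqrt{198757879213891899}}{140437}$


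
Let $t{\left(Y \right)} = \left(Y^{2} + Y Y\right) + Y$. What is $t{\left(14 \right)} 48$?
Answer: $19488$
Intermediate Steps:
$t{\left(Y \right)} = Y + 2 Y^{2}$ ($t{\left(Y \right)} = \left(Y^{2} + Y^{2}\right) + Y = 2 Y^{2} + Y = Y + 2 Y^{2}$)
$t{\left(14 \right)} 48 = 14 \left(1 + 2 \cdot 14\right) 48 = 14 \left(1 + 28\right) 48 = 14 \cdot 29 \cdot 48 = 406 \cdot 48 = 19488$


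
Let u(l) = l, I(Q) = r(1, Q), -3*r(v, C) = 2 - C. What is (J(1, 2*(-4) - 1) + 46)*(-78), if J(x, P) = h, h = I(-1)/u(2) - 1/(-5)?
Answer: -17823/5 ≈ -3564.6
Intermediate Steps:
r(v, C) = -⅔ + C/3 (r(v, C) = -(2 - C)/3 = -⅔ + C/3)
I(Q) = -⅔ + Q/3
h = -3/10 (h = (-⅔ + (⅓)*(-1))/2 - 1/(-5) = (-⅔ - ⅓)*(½) - 1*(-⅕) = -1*½ + ⅕ = -½ + ⅕ = -3/10 ≈ -0.30000)
J(x, P) = -3/10
(J(1, 2*(-4) - 1) + 46)*(-78) = (-3/10 + 46)*(-78) = (457/10)*(-78) = -17823/5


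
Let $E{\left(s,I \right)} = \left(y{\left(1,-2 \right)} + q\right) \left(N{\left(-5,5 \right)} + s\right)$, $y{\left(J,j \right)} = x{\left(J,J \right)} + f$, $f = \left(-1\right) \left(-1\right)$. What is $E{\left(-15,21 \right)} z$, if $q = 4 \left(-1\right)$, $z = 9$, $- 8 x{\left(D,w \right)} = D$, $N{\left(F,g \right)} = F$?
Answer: $\frac{1125}{2} \approx 562.5$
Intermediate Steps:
$x{\left(D,w \right)} = - \frac{D}{8}$
$f = 1$
$q = -4$
$y{\left(J,j \right)} = 1 - \frac{J}{8}$ ($y{\left(J,j \right)} = - \frac{J}{8} + 1 = 1 - \frac{J}{8}$)
$E{\left(s,I \right)} = \frac{125}{8} - \frac{25 s}{8}$ ($E{\left(s,I \right)} = \left(\left(1 - \frac{1}{8}\right) - 4\right) \left(-5 + s\right) = \left(\frac{7}{8} - 4\right) \left(-5 + s\right) = - \frac{25 \left(-5 + s\right)}{8} = \frac{125}{8} - \frac{25 s}{8}$)
$E{\left(-15,21 \right)} z = \left(\frac{125}{8} - - \frac{375}{8}\right) 9 = \left(\frac{125}{8} + \frac{375}{8}\right) 9 = \frac{125}{2} \cdot 9 = \frac{1125}{2}$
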